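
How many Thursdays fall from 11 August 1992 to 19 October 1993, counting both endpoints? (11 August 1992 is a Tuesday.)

62

11 August 1992 is a Tuesday; the first Thursday on or after it is 13 August 1992 (2 days later).
From 13 August 1992 to 19 October 1993: 140 + 292 = 432 days (rest of 1992, to 19 October 1993 in 1993).
432 ÷ 7 = 61 full weeks with remainder 5, so 61 more Thursdays after the first → 62.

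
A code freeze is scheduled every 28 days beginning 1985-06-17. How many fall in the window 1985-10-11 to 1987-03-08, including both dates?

18

Occurrences land 28·i days after 1985-06-17 for i = 0, 1, 2, …
1985-10-11 is 116 days after the start; 116 ÷ 28 = 4 remainder 4; since the remainder is 4, round up to i = 5. First occurrence in the window: #6 on 1985-11-04 (5×28 = 140 days in).
1987-03-08 is 629 days after the start; 629 ÷ 28 = 22 remainder 13. Last occurrence in the window: #23 on 1987-02-23.
Occurrences #6 through #23: 18 in total.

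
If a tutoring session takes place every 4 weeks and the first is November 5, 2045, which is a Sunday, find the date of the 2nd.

The 2nd occurrence is 1 interval after the first: 1 × 28 = 28 days after November 5, 2045.
November has 30 days — 25 days to the end of November leaves 3.
3 days into December → December 3, 2045.

December 3, 2045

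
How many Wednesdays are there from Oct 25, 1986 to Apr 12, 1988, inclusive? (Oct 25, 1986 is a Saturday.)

76

Oct 25, 1986 is a Saturday; the first Wednesday on or after it is Oct 29, 1986 (4 days later).
From Oct 29, 1986 to Apr 12, 1988: 63 + 365 + 103 = 531 days (rest of 1986, 1987, to Apr 12, 1988 in 1988).
531 ÷ 7 = 75 full weeks with remainder 6, so 75 more Wednesdays after the first → 76.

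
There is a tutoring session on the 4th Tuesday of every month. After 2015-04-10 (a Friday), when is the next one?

April 2015 starts on a Wednesday; its first Tuesday is the 7th, so the 4th Tuesday is the 28th — 2015-04-28.
2015-04-28 is after 2015-04-10, so that is the next one.

2015-04-28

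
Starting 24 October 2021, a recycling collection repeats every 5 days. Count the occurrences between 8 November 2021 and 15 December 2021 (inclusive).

8

Occurrences land 5·i days after 24 October 2021 for i = 0, 1, 2, …
8 November 2021 is 15 days after the start; 15 ÷ 5 = 3 remainder 0. First occurrence in the window: #4 on 8 November 2021 (3×5 = 15 days in).
15 December 2021 is 52 days after the start; 52 ÷ 5 = 10 remainder 2. Last occurrence in the window: #11 on 13 December 2021.
Occurrences #4 through #11: 8 in total.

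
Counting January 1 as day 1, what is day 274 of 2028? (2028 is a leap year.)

Jan has 31 days (274 − 31 = 243 remain).
Feb has 29 days (243 − 29 = 214 remain).
Mar has 31 days (214 − 31 = 183 remain).
Apr has 30 days (183 − 30 = 153 remain).
May has 31 days (153 − 31 = 122 remain).
Jun has 30 days (122 − 30 = 92 remain).
Jul has 31 days (92 − 31 = 61 remain).
Aug has 31 days (61 − 31 = 30 remain).
30 into Sep → Sep 30.

Sep 30, 2028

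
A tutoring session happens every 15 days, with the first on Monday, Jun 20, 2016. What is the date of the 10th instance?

Nov 2, 2016

The 10th occurrence is 9 intervals after the first: 9 × 15 = 135 days after Jun 20, 2016.
Jun has 30 days — 10 days to the end of Jun leaves 125.
Jul has 31 days (94 left).
Aug has 31 days (63 left).
Sep has 30 days (33 left).
Oct has 31 days (2 left).
2 days into Nov → Nov 2, 2016.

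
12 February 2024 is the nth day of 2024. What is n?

Days in months before February: 31 = 31.
Plus 12 days into February → day 43.

43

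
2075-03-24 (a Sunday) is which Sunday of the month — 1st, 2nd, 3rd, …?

4th

Day 24 falls in week ⌈24/7⌉ of the month.
Days 1–7 hold the 1st Sunday, 8–14 the 2nd, 15–21 the 3rd, 22–28 the 4th, 29–31 the 5th.
24 is in the range for the 4th.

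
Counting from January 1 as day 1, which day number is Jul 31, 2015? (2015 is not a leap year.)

Days in months before Jul: 31 + 28 + 31 + 30 + 31 + 30 = 181.
Plus 31 days into Jul → day 212.

212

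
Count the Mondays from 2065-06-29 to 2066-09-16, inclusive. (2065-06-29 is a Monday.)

64

2065-06-29 is a Monday; the first Monday on or after it is 2065-06-29.
From 2065-06-29 to 2066-09-16: 185 + 259 = 444 days (rest of 2065, to 2066-09-16 in 2066).
444 ÷ 7 = 63 full weeks with remainder 3, so 63 more Mondays after the first → 64.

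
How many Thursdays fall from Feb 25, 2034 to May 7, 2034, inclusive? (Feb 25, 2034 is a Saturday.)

Feb 25, 2034 is a Saturday; the first Thursday on or after it is Mar 2, 2034 (5 days later).
From Mar 2, 2034 to May 7, 2034: 29 + 30 + 7 = 66 days (rest of Mar, Apr, May).
66 ÷ 7 = 9 full weeks with remainder 3, so 9 more Thursdays after the first → 10.

10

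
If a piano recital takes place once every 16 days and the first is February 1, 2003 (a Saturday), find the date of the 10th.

June 25, 2003

The 10th occurrence is 9 intervals after the first: 9 × 16 = 144 days after February 1, 2003.
February has 28 days — 27 days to the end of February leaves 117.
March has 31 days (86 left).
April has 30 days (56 left).
May has 31 days (25 left).
25 days into June → June 25, 2003.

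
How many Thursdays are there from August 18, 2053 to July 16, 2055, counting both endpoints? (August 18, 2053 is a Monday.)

100

August 18, 2053 is a Monday; the first Thursday on or after it is August 21, 2053 (3 days later).
From August 21, 2053 to July 16, 2055: 132 + 365 + 197 = 694 days (rest of 2053, 2054, to July 16, 2055 in 2055).
694 ÷ 7 = 99 full weeks with remainder 1, so 99 more Thursdays after the first → 100.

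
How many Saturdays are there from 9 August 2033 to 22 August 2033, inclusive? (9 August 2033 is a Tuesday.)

2

9 August 2033 is a Tuesday; the first Saturday on or after it is 13 August 2033 (4 days later).
From 13 August 2033 to 22 August 2033 is 22 − 13 = 9 days.
9 ÷ 7 = 1 full weeks with remainder 2, so 1 more Saturdays after the first → 2.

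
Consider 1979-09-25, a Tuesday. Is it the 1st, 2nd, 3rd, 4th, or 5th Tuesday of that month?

Day 25 falls in week ⌈25/7⌉ of the month.
Days 1–7 hold the 1st Tuesday, 8–14 the 2nd, 15–21 the 3rd, 22–28 the 4th, 29–31 the 5th.
25 is in the range for the 4th.

4th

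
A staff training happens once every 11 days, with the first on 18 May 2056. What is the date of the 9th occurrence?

14 August 2056

The 9th occurrence is 8 intervals after the first: 8 × 11 = 88 days after 18 May 2056.
May has 31 days — 13 days to the end of May leaves 75.
June has 30 days (45 left).
July has 31 days (14 left).
14 days into August → 14 August 2056.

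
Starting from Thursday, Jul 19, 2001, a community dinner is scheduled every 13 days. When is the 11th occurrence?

The 11th occurrence is 10 intervals after the first: 10 × 13 = 130 days after Jul 19, 2001.
Jul has 31 days — 12 days to the end of Jul leaves 118.
Aug has 31 days (87 left).
Sep has 30 days (57 left).
Oct has 31 days (26 left).
26 days into Nov → Nov 26, 2001.

Nov 26, 2001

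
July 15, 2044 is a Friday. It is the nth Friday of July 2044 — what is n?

3rd

Day 15 falls in week ⌈15/7⌉ of the month.
Days 1–7 hold the 1st Friday, 8–14 the 2nd, 15–21 the 3rd, 22–28 the 4th, 29–31 the 5th.
15 is in the range for the 3rd.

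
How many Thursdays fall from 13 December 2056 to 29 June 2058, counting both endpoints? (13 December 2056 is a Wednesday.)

81

13 December 2056 is a Wednesday; the first Thursday on or after it is 14 December 2056 (1 day later).
From 14 December 2056 to 29 June 2058: 17 + 365 + 180 = 562 days (rest of 2056, 2057, to 29 June 2058 in 2058).
562 ÷ 7 = 80 full weeks with remainder 2, so 80 more Thursdays after the first → 81.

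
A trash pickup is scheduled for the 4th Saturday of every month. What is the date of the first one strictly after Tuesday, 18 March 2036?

22 March 2036

March 2036 starts on a Saturday; its first Saturday is the 1st, so the 4th Saturday is the 22nd — 22 March 2036.
22 March 2036 is after 18 March 2036, so that is the next one.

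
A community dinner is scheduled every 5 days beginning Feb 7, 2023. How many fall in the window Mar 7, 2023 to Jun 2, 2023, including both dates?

18

Occurrences land 5·i days after Feb 7, 2023 for i = 0, 1, 2, …
Mar 7, 2023 is 28 days after the start; 28 ÷ 5 = 5 remainder 3; since the remainder is 3, round up to i = 6. First occurrence in the window: #7 on Mar 9, 2023 (6×5 = 30 days in).
Jun 2, 2023 is 115 days after the start; 115 ÷ 5 = 23 remainder 0. Last occurrence in the window: #24 on Jun 2, 2023.
Occurrences #7 through #24: 18 in total.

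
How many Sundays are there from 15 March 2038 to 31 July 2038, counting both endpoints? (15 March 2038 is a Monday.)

15 March 2038 is a Monday; the first Sunday on or after it is 21 March 2038 (6 days later).
From 21 March 2038 to 31 July 2038: 10 + 30 + 31 + 30 + 31 = 132 days (rest of March, April, May, June, July).
132 ÷ 7 = 18 full weeks with remainder 6, so 18 more Sundays after the first → 19.

19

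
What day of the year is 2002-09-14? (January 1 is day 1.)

257

Days in months before September: 31 + 28 + 31 + 30 + 31 + 30 + 31 + 31 = 243.
Plus 14 days into September → day 257.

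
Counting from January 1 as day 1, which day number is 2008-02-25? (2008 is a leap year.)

56

Days in months before February: 31 = 31.
Plus 25 days into February → day 56.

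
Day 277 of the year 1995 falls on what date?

January has 31 days (277 − 31 = 246 remain).
February has 28 days (246 − 28 = 218 remain).
March has 31 days (218 − 31 = 187 remain).
April has 30 days (187 − 30 = 157 remain).
May has 31 days (157 − 31 = 126 remain).
June has 30 days (126 − 30 = 96 remain).
July has 31 days (96 − 31 = 65 remain).
August has 31 days (65 − 31 = 34 remain).
September has 30 days (34 − 30 = 4 remain).
4 into October → October 4.

1995-10-04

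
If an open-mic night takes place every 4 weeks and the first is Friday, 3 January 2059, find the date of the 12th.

7 November 2059

The 12th occurrence is 11 intervals after the first: 11 × 28 = 308 days after 3 January 2059.
January has 31 days — 28 days to the end of January leaves 280.
February has 28 days (252 left).
March has 31 days (221 left).
April has 30 days (191 left).
May has 31 days (160 left).
June has 30 days (130 left).
July has 31 days (99 left).
August has 31 days (68 left).
September has 30 days (38 left).
October has 31 days (7 left).
7 days into November → 7 November 2059.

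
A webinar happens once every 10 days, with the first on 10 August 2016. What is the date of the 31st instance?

The 31st occurrence is 30 intervals after the first: 30 × 10 = 300 days after 10 August 2016.
August has 31 days — 21 days to the end of August leaves 279.
September has 30 days (249 left).
October has 31 days (218 left).
November has 30 days (188 left).
December has 31 days (157 left).
January has 31 days (126 left).
February has 28 days (98 left).
March has 31 days (67 left).
April has 30 days (37 left).
May has 31 days (6 left).
6 days into June → 6 June 2017.

6 June 2017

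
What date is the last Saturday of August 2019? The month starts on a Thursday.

31 August 2019

August 2019 begins on a Thursday, so the first Saturday is August 3 (2 days later).
August 2019 has 31 days. Adding weeks: 3, 10, 17, 24, 31 — the last one ≤ 31 is the 31st.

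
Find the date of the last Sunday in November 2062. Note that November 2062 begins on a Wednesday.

November 2062 begins on a Wednesday, so the first Sunday is November 5 (4 days later).
November 2062 has 30 days. Adding weeks: 5, 12, 19, 26 — the last one ≤ 30 is the 26th.

26 November 2062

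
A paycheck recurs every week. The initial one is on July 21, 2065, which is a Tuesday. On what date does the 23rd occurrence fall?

The 23rd occurrence is 22 intervals after the first: 22 × 7 = 154 days after July 21, 2065.
July has 31 days — 10 days to the end of July leaves 144.
August has 31 days (113 left).
September has 30 days (83 left).
October has 31 days (52 left).
November has 30 days (22 left).
22 days into December → December 22, 2065.

December 22, 2065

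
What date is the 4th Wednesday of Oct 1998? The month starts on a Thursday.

Oct 28, 1998

Oct 1998 begins on a Thursday, so the first Wednesday is Oct 7 (6 days later).
The 4th Wednesday is 3 weeks later: 7 + 21 = 28.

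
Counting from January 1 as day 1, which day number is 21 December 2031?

355

Days in months before December: 31 + 28 + 31 + 30 + 31 + 30 + 31 + 31 + 30 + 31 + 30 = 334.
Plus 21 days into December → day 355.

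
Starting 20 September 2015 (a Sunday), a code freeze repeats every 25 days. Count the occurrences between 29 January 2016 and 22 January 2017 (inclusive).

14

Occurrences land 25·i days after 20 September 2015 for i = 0, 1, 2, …
29 January 2016 is 131 days after the start; 131 ÷ 25 = 5 remainder 6; since the remainder is 6, round up to i = 6. First occurrence in the window: #7 on 17 February 2016 (6×25 = 150 days in).
22 January 2017 is 490 days after the start; 490 ÷ 25 = 19 remainder 15. Last occurrence in the window: #20 on 7 January 2017.
Occurrences #7 through #20: 14 in total.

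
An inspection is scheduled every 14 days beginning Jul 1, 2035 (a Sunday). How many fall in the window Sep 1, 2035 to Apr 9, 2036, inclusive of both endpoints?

16

Occurrences land 14·i days after Jul 1, 2035 for i = 0, 1, 2, …
Sep 1, 2035 is 62 days after the start; 62 ÷ 14 = 4 remainder 6; since the remainder is 6, round up to i = 5. First occurrence in the window: #6 on Sep 9, 2035 (5×14 = 70 days in).
Apr 9, 2036 is 283 days after the start; 283 ÷ 14 = 20 remainder 3. Last occurrence in the window: #21 on Apr 6, 2036.
Occurrences #6 through #21: 16 in total.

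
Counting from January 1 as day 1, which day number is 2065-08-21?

Days in months before August: 31 + 28 + 31 + 30 + 31 + 30 + 31 = 212.
Plus 21 days into August → day 233.

233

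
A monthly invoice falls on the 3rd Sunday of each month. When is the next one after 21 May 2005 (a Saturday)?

19 June 2005

May 2005 starts on a Sunday; its first Sunday is the 1st, so the 3rd Sunday is the 15th — 15 May 2005.
That is not after 21 May 2005, so look at June 2005.
June 2005 starts on a Wednesday; its first Sunday is the 5th, so the 3rd Sunday is the 19th — 19 June 2005.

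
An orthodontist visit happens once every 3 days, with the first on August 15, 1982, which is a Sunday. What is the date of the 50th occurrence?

January 9, 1983

The 50th occurrence is 49 intervals after the first: 49 × 3 = 147 days after August 15, 1982.
August has 31 days — 16 days to the end of August leaves 131.
September has 30 days (101 left).
October has 31 days (70 left).
November has 30 days (40 left).
December has 31 days (9 left).
9 days into January → January 9, 1983.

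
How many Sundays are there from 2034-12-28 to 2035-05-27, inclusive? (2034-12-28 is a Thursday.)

22

2034-12-28 is a Thursday; the first Sunday on or after it is 2034-12-31 (3 days later).
From 2034-12-31 to 2035-05-27: 0 + 31 + 28 + 31 + 30 + 27 = 147 days (rest of December, January, February, March, April, May).
147 ÷ 7 = 21 full weeks with remainder 0, so 21 more Sundays after the first → 22.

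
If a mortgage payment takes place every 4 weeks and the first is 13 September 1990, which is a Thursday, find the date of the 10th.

23 May 1991

The 10th occurrence is 9 intervals after the first: 9 × 28 = 252 days after 13 September 1990.
September has 30 days — 17 days to the end of September leaves 235.
October has 31 days (204 left).
November has 30 days (174 left).
December has 31 days (143 left).
January has 31 days (112 left).
February has 28 days (84 left).
March has 31 days (53 left).
April has 30 days (23 left).
23 days into May → 23 May 1991.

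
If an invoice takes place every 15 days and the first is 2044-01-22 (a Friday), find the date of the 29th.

2045-03-17

The 29th occurrence is 28 intervals after the first: 28 × 15 = 420 days after 2044-01-22.
January has 31 days — 9 days to the end of January leaves 411.
From end of January to end of 2044 is 335 days (76 left).
January has 31 days (45 left).
February has 28 days (17 left).
17 days into March → 2045-03-17.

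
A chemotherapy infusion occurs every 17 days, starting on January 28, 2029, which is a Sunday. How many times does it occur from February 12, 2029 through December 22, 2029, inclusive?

Occurrences land 17·i days after January 28, 2029 for i = 0, 1, 2, …
February 12, 2029 is 15 days after the start; 15 ÷ 17 = 0 remainder 15; since the remainder is 15, round up to i = 1. First occurrence in the window: #2 on February 14, 2029 (1×17 = 17 days in).
December 22, 2029 is 328 days after the start; 328 ÷ 17 = 19 remainder 5. Last occurrence in the window: #20 on December 17, 2029.
Occurrences #2 through #20: 19 in total.

19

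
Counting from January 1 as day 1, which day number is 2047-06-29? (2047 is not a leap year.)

Days in months before June: 31 + 28 + 31 + 30 + 31 = 151.
Plus 29 days into June → day 180.

180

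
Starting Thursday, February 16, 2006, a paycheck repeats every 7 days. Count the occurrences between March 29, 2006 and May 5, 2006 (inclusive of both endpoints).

6

Occurrences land 7·i days after February 16, 2006 for i = 0, 1, 2, …
March 29, 2006 is 41 days after the start; 41 ÷ 7 = 5 remainder 6; since the remainder is 6, round up to i = 6. First occurrence in the window: #7 on March 30, 2006 (6×7 = 42 days in).
May 5, 2006 is 78 days after the start; 78 ÷ 7 = 11 remainder 1. Last occurrence in the window: #12 on May 4, 2006.
Occurrences #7 through #12: 6 in total.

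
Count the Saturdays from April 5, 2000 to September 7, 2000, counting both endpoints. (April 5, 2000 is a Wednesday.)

April 5, 2000 is a Wednesday; the first Saturday on or after it is April 8, 2000 (3 days later).
From April 8, 2000 to September 7, 2000: 22 + 31 + 30 + 31 + 31 + 7 = 152 days (rest of April, May, June, July, August, September).
152 ÷ 7 = 21 full weeks with remainder 5, so 21 more Saturdays after the first → 22.

22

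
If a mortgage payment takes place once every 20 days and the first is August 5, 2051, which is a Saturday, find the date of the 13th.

The 13th occurrence is 12 intervals after the first: 12 × 20 = 240 days after August 5, 2051.
August has 31 days — 26 days to the end of August leaves 214.
September has 30 days (184 left).
October has 31 days (153 left).
November has 30 days (123 left).
December has 31 days (92 left).
January has 31 days (61 left).
February has 29 days (32 left).
March has 31 days (1 left).
1 day into April → April 1, 2052.

April 1, 2052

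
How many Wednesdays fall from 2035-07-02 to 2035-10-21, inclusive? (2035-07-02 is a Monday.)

16

2035-07-02 is a Monday; the first Wednesday on or after it is 2035-07-04 (2 days later).
From 2035-07-04 to 2035-10-21: 27 + 31 + 30 + 21 = 109 days (rest of July, August, September, October).
109 ÷ 7 = 15 full weeks with remainder 4, so 15 more Wednesdays after the first → 16.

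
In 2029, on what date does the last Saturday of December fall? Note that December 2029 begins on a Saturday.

December 29, 2029

December 2029 begins on a Saturday, so the first Saturday is December 1.
December 2029 has 31 days. Adding weeks: 1, 8, 15, 22, 29 — the last one ≤ 31 is the 29th.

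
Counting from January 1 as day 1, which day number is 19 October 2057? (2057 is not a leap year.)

292

Days in months before October: 31 + 28 + 31 + 30 + 31 + 30 + 31 + 31 + 30 = 273.
Plus 19 days into October → day 292.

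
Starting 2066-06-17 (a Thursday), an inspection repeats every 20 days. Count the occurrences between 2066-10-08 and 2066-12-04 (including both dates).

3

Occurrences land 20·i days after 2066-06-17 for i = 0, 1, 2, …
2066-10-08 is 113 days after the start; 113 ÷ 20 = 5 remainder 13; since the remainder is 13, round up to i = 6. First occurrence in the window: #7 on 2066-10-15 (6×20 = 120 days in).
2066-12-04 is 170 days after the start; 170 ÷ 20 = 8 remainder 10. Last occurrence in the window: #9 on 2066-11-24.
Occurrences #7 through #9: 3 in total.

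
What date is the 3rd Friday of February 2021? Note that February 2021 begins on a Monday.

February 19, 2021

February 2021 begins on a Monday, so the first Friday is February 5 (4 days later).
The 3rd Friday is 2 weeks later: 5 + 14 = 19.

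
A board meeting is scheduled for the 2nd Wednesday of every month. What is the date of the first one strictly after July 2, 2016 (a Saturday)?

July 2016 starts on a Friday; its first Wednesday is the 6th, so the 2nd Wednesday is the 13th — July 13, 2016.
July 13, 2016 is after July 2, 2016, so that is the next one.

July 13, 2016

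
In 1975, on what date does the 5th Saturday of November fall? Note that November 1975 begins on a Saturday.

November 1975 begins on a Saturday, so the first Saturday is November 1.
The 5th Saturday is 4 weeks later: 1 + 28 = 29.

29 November 1975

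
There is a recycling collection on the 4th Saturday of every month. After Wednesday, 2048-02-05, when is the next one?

2048-02-22

February 2048 starts on a Saturday; its first Saturday is the 1st, so the 4th Saturday is the 22nd — 2048-02-22.
2048-02-22 is after 2048-02-05, so that is the next one.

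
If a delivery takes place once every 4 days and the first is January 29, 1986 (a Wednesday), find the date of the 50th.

The 50th occurrence is 49 intervals after the first: 49 × 4 = 196 days after January 29, 1986.
January has 31 days — 2 days to the end of January leaves 194.
February has 28 days (166 left).
March has 31 days (135 left).
April has 30 days (105 left).
May has 31 days (74 left).
June has 30 days (44 left).
July has 31 days (13 left).
13 days into August → August 13, 1986.

August 13, 1986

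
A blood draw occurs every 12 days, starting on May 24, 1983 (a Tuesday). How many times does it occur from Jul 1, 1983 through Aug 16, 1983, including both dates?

Occurrences land 12·i days after May 24, 1983 for i = 0, 1, 2, …
Jul 1, 1983 is 38 days after the start; 38 ÷ 12 = 3 remainder 2; since the remainder is 2, round up to i = 4. First occurrence in the window: #5 on Jul 11, 1983 (4×12 = 48 days in).
Aug 16, 1983 is 84 days after the start; 84 ÷ 12 = 7 remainder 0. Last occurrence in the window: #8 on Aug 16, 1983.
Occurrences #5 through #8: 4 in total.

4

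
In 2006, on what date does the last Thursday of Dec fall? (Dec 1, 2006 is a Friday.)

Dec 2006 begins on a Friday, so the first Thursday is Dec 7 (6 days later).
Dec 2006 has 31 days. Adding weeks: 7, 14, 21, 28 — the last one ≤ 31 is the 28th.

Dec 28, 2006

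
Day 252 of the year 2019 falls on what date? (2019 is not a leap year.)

September 9, 2019

January has 31 days (252 − 31 = 221 remain).
February has 28 days (221 − 28 = 193 remain).
March has 31 days (193 − 31 = 162 remain).
April has 30 days (162 − 30 = 132 remain).
May has 31 days (132 − 31 = 101 remain).
June has 30 days (101 − 30 = 71 remain).
July has 31 days (71 − 31 = 40 remain).
August has 31 days (40 − 31 = 9 remain).
9 into September → September 9.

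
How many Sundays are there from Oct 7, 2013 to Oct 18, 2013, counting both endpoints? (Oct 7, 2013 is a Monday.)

1

Oct 7, 2013 is a Monday; the first Sunday on or after it is Oct 13, 2013 (6 days later).
From Oct 13, 2013 to Oct 18, 2013 is 18 − 13 = 5 days.
5 ÷ 7 = 0 full weeks with remainder 5, so 0 more Sundays after the first → 1.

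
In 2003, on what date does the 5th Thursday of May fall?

The first Thursday of May 2003 is May 1.
The 5th Thursday is 4 weeks later: 1 + 28 = 29.

29 May 2003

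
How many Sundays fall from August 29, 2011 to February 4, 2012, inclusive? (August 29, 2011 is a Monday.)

22

August 29, 2011 is a Monday; the first Sunday on or after it is September 4, 2011 (6 days later).
From September 4, 2011 to February 4, 2012: 26 + 31 + 30 + 31 + 31 + 4 = 153 days (rest of September, October, November, December, January, February).
153 ÷ 7 = 21 full weeks with remainder 6, so 21 more Sundays after the first → 22.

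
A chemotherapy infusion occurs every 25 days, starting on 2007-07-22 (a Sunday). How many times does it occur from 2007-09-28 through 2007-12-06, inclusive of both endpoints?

3

Occurrences land 25·i days after 2007-07-22 for i = 0, 1, 2, …
2007-09-28 is 68 days after the start; 68 ÷ 25 = 2 remainder 18; since the remainder is 18, round up to i = 3. First occurrence in the window: #4 on 2007-10-05 (3×25 = 75 days in).
2007-12-06 is 137 days after the start; 137 ÷ 25 = 5 remainder 12. Last occurrence in the window: #6 on 2007-11-24.
Occurrences #4 through #6: 3 in total.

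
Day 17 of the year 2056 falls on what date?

17 into Jan → Jan 17.

Jan 17, 2056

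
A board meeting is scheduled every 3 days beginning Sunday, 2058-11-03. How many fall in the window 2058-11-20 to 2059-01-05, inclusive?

Occurrences land 3·i days after 2058-11-03 for i = 0, 1, 2, …
2058-11-20 is 17 days after the start; 17 ÷ 3 = 5 remainder 2; since the remainder is 2, round up to i = 6. First occurrence in the window: #7 on 2058-11-21 (6×3 = 18 days in).
2059-01-05 is 63 days after the start; 63 ÷ 3 = 21 remainder 0. Last occurrence in the window: #22 on 2059-01-05.
Occurrences #7 through #22: 16 in total.

16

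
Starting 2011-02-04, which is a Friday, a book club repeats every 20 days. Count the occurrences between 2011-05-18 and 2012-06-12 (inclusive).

Occurrences land 20·i days after 2011-02-04 for i = 0, 1, 2, …
2011-05-18 is 103 days after the start; 103 ÷ 20 = 5 remainder 3; since the remainder is 3, round up to i = 6. First occurrence in the window: #7 on 2011-06-04 (6×20 = 120 days in).
2012-06-12 is 494 days after the start; 494 ÷ 20 = 24 remainder 14. Last occurrence in the window: #25 on 2012-05-29.
Occurrences #7 through #25: 19 in total.

19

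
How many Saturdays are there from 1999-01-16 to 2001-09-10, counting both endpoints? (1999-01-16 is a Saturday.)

139

1999-01-16 is a Saturday; the first Saturday on or after it is 1999-01-16.
From 1999-01-16 to 2001-09-10: 349 + 366 + 253 = 968 days (rest of 1999, 2000, to 2001-09-10 in 2001).
968 ÷ 7 = 138 full weeks with remainder 2, so 138 more Saturdays after the first → 139.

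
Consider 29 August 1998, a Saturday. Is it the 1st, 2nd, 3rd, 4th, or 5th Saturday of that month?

5th

Day 29 falls in week ⌈29/7⌉ of the month.
Days 1–7 hold the 1st Saturday, 8–14 the 2nd, 15–21 the 3rd, 22–28 the 4th, 29–31 the 5th.
29 is in the range for the 5th.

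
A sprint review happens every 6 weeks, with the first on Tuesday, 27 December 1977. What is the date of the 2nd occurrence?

7 February 1978

The 2nd occurrence is 1 interval after the first: 1 × 42 = 42 days after 27 December 1977.
December has 31 days — 4 days to the end of December leaves 38.
January has 31 days (7 left).
7 days into February → 7 February 1978.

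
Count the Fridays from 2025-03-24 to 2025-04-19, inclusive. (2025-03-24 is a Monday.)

4

2025-03-24 is a Monday; the first Friday on or after it is 2025-03-28 (4 days later).
From 2025-03-28 to 2025-04-19: 3 + 19 = 22 days (rest of March, April).
22 ÷ 7 = 3 full weeks with remainder 1, so 3 more Fridays after the first → 4.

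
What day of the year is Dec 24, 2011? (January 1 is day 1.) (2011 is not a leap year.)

Days in months before Dec: 31 + 28 + 31 + 30 + 31 + 30 + 31 + 31 + 30 + 31 + 30 = 334.
Plus 24 days into Dec → day 358.

358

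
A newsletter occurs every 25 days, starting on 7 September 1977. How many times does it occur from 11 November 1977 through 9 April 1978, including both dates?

6

Occurrences land 25·i days after 7 September 1977 for i = 0, 1, 2, …
11 November 1977 is 65 days after the start; 65 ÷ 25 = 2 remainder 15; since the remainder is 15, round up to i = 3. First occurrence in the window: #4 on 21 November 1977 (3×25 = 75 days in).
9 April 1978 is 214 days after the start; 214 ÷ 25 = 8 remainder 14. Last occurrence in the window: #9 on 26 March 1978.
Occurrences #4 through #9: 6 in total.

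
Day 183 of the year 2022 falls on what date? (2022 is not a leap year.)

January has 31 days (183 − 31 = 152 remain).
February has 28 days (152 − 28 = 124 remain).
March has 31 days (124 − 31 = 93 remain).
April has 30 days (93 − 30 = 63 remain).
May has 31 days (63 − 31 = 32 remain).
June has 30 days (32 − 30 = 2 remain).
2 into July → July 2.

2 July 2022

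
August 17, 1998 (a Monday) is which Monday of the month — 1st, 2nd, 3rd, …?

Day 17 falls in week ⌈17/7⌉ of the month.
Days 1–7 hold the 1st Monday, 8–14 the 2nd, 15–21 the 3rd, 22–28 the 4th, 29–31 the 5th.
17 is in the range for the 3rd.

3rd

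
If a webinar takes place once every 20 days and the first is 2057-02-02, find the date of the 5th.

2057-04-23

The 5th occurrence is 4 intervals after the first: 4 × 20 = 80 days after 2057-02-02.
February has 28 days — 26 days to the end of February leaves 54.
March has 31 days (23 left).
23 days into April → 2057-04-23.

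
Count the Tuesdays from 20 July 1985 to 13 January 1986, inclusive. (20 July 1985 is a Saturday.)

25

20 July 1985 is a Saturday; the first Tuesday on or after it is 23 July 1985 (3 days later).
From 23 July 1985 to 13 January 1986: 8 + 31 + 30 + 31 + 30 + 31 + 13 = 174 days (rest of July, August, September, October, November, December, January).
174 ÷ 7 = 24 full weeks with remainder 6, so 24 more Tuesdays after the first → 25.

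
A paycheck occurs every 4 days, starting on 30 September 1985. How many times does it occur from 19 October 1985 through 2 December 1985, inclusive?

Occurrences land 4·i days after 30 September 1985 for i = 0, 1, 2, …
19 October 1985 is 19 days after the start; 19 ÷ 4 = 4 remainder 3; since the remainder is 3, round up to i = 5. First occurrence in the window: #6 on 20 October 1985 (5×4 = 20 days in).
2 December 1985 is 63 days after the start; 63 ÷ 4 = 15 remainder 3. Last occurrence in the window: #16 on 29 November 1985.
Occurrences #6 through #16: 11 in total.

11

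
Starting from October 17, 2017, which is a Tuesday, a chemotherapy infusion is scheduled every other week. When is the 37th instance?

March 5, 2019

The 37th occurrence is 36 intervals after the first: 36 × 14 = 504 days after October 17, 2017.
October has 31 days — 14 days to the end of October leaves 490.
From end of October to end of 2017 is 61 days (429 left).
2018 has 365 days (64 left).
January has 31 days (33 left).
February has 28 days (5 left).
5 days into March → March 5, 2019.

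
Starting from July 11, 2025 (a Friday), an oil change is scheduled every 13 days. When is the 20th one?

The 20th occurrence is 19 intervals after the first: 19 × 13 = 247 days after July 11, 2025.
July has 31 days — 20 days to the end of July leaves 227.
August has 31 days (196 left).
September has 30 days (166 left).
October has 31 days (135 left).
November has 30 days (105 left).
December has 31 days (74 left).
January has 31 days (43 left).
February has 28 days (15 left).
15 days into March → March 15, 2026.

March 15, 2026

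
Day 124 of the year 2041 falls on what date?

May 4, 2041

Jan has 31 days (124 − 31 = 93 remain).
Feb has 28 days (93 − 28 = 65 remain).
Mar has 31 days (65 − 31 = 34 remain).
Apr has 30 days (34 − 30 = 4 remain).
4 into May → May 4.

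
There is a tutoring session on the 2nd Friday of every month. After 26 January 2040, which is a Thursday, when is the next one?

January 2040 starts on a Sunday; its first Friday is the 6th, so the 2nd Friday is the 13th — 13 January 2040.
That is not after 26 January 2040, so look at February 2040.
February 2040 starts on a Wednesday; its first Friday is the 3rd, so the 2nd Friday is the 10th — 10 February 2040.

10 February 2040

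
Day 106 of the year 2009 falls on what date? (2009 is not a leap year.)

January has 31 days (106 − 31 = 75 remain).
February has 28 days (75 − 28 = 47 remain).
March has 31 days (47 − 31 = 16 remain).
16 into April → April 16.

16 April 2009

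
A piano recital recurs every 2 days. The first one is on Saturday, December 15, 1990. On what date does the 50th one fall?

March 23, 1991

The 50th occurrence is 49 intervals after the first: 49 × 2 = 98 days after December 15, 1990.
December has 31 days — 16 days to the end of December leaves 82.
January has 31 days (51 left).
February has 28 days (23 left).
23 days into March → March 23, 1991.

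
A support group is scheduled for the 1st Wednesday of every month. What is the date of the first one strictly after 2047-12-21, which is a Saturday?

December 2047 starts on a Sunday, so its 1st Wednesday is 2047-12-04 (3 days in).
That is not after 2047-12-21, so look at January 2048.
January 2048 starts on a Wednesday, so its 1st Wednesday is 2048-01-01.

2048-01-01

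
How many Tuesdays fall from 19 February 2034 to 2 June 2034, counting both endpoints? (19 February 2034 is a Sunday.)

15

19 February 2034 is a Sunday; the first Tuesday on or after it is 21 February 2034 (2 days later).
From 21 February 2034 to 2 June 2034: 7 + 31 + 30 + 31 + 2 = 101 days (rest of February, March, April, May, June).
101 ÷ 7 = 14 full weeks with remainder 3, so 14 more Tuesdays after the first → 15.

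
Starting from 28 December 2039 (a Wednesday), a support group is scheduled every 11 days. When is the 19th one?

13 July 2040

The 19th occurrence is 18 intervals after the first: 18 × 11 = 198 days after 28 December 2039.
December has 31 days — 3 days to the end of December leaves 195.
January has 31 days (164 left).
February has 29 days (135 left).
March has 31 days (104 left).
April has 30 days (74 left).
May has 31 days (43 left).
June has 30 days (13 left).
13 days into July → 13 July 2040.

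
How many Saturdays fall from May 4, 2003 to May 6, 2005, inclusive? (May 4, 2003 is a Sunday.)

104

May 4, 2003 is a Sunday; the first Saturday on or after it is May 10, 2003 (6 days later).
From May 10, 2003 to May 6, 2005: 235 + 366 + 126 = 727 days (rest of 2003, 2004, to May 6, 2005 in 2005).
727 ÷ 7 = 103 full weeks with remainder 6, so 103 more Saturdays after the first → 104.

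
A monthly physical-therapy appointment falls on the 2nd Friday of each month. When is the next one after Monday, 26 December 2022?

13 January 2023

December 2022 starts on a Thursday; its first Friday is the 2nd, so the 2nd Friday is the 9th — 9 December 2022.
That is not after 26 December 2022, so look at January 2023.
January 2023 starts on a Sunday; its first Friday is the 6th, so the 2nd Friday is the 13th — 13 January 2023.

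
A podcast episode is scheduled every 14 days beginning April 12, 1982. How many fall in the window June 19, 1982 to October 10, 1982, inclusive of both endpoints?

8

Occurrences land 14·i days after April 12, 1982 for i = 0, 1, 2, …
June 19, 1982 is 68 days after the start; 68 ÷ 14 = 4 remainder 12; since the remainder is 12, round up to i = 5. First occurrence in the window: #6 on June 21, 1982 (5×14 = 70 days in).
October 10, 1982 is 181 days after the start; 181 ÷ 14 = 12 remainder 13. Last occurrence in the window: #13 on September 27, 1982.
Occurrences #6 through #13: 8 in total.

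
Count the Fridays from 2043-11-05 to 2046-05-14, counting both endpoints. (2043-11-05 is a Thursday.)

132

2043-11-05 is a Thursday; the first Friday on or after it is 2043-11-06 (1 day later).
From 2043-11-06 to 2046-05-14: 55 + 366 + 365 + 134 = 920 days (rest of 2043, 2044, 2045, to 2046-05-14 in 2046).
920 ÷ 7 = 131 full weeks with remainder 3, so 131 more Fridays after the first → 132.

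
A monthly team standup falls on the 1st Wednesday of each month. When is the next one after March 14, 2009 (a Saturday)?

April 1, 2009

March 2009 starts on a Sunday, so its 1st Wednesday is March 4, 2009 (3 days in).
That is not after March 14, 2009, so look at April 2009.
April 2009 starts on a Wednesday, so its 1st Wednesday is April 1, 2009.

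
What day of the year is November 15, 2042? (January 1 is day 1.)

319

Days in months before November: 31 + 28 + 31 + 30 + 31 + 30 + 31 + 31 + 30 + 31 = 304.
Plus 15 days into November → day 319.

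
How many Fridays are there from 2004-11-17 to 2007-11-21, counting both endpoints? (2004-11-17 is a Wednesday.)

157

2004-11-17 is a Wednesday; the first Friday on or after it is 2004-11-19 (2 days later).
From 2004-11-19 to 2007-11-21: 42 + 365 + 365 + 325 = 1097 days (rest of 2004, 2005, 2006, to 2007-11-21 in 2007).
1097 ÷ 7 = 156 full weeks with remainder 5, so 156 more Fridays after the first → 157.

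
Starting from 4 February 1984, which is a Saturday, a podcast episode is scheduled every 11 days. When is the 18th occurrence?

The 18th occurrence is 17 intervals after the first: 17 × 11 = 187 days after 4 February 1984.
February has 29 days — 25 days to the end of February leaves 162.
March has 31 days (131 left).
April has 30 days (101 left).
May has 31 days (70 left).
June has 30 days (40 left).
July has 31 days (9 left).
9 days into August → 9 August 1984.

9 August 1984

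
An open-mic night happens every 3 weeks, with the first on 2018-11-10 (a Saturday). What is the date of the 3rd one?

The 3rd occurrence is 2 intervals after the first: 2 × 21 = 42 days after 2018-11-10.
November has 30 days — 20 days to the end of November leaves 22.
22 days into December → 2018-12-22.

2018-12-22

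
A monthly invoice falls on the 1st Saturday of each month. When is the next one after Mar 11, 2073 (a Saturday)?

Apr 1, 2073

Mar 2073 starts on a Wednesday, so its 1st Saturday is Mar 4, 2073 (3 days in).
That is not after Mar 11, 2073, so look at Apr 2073.
Apr 2073 starts on a Saturday, so its 1st Saturday is Apr 1, 2073.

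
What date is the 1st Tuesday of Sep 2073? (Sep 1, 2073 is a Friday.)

Sep 5, 2073

Sep 2073 begins on a Friday, so the first Tuesday is Sep 5 (4 days later).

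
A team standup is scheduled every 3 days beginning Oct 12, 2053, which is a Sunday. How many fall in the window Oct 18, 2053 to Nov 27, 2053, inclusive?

Occurrences land 3·i days after Oct 12, 2053 for i = 0, 1, 2, …
Oct 18, 2053 is 6 days after the start; 6 ÷ 3 = 2 remainder 0. First occurrence in the window: #3 on Oct 18, 2053 (2×3 = 6 days in).
Nov 27, 2053 is 46 days after the start; 46 ÷ 3 = 15 remainder 1. Last occurrence in the window: #16 on Nov 26, 2053.
Occurrences #3 through #16: 14 in total.

14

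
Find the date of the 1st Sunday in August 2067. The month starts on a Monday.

2067-08-07

August 2067 begins on a Monday, so the first Sunday is August 7 (6 days later).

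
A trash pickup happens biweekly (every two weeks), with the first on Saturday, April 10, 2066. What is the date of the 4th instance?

The 4th occurrence is 3 intervals after the first: 3 × 14 = 42 days after April 10, 2066.
April has 30 days — 20 days to the end of April leaves 22.
22 days into May → May 22, 2066.

May 22, 2066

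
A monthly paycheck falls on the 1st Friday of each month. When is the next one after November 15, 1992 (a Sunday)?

November 1992 starts on a Sunday, so its 1st Friday is November 6, 1992 (5 days in).
That is not after November 15, 1992, so look at December 1992.
December 1992 starts on a Tuesday, so its 1st Friday is December 4, 1992 (3 days in).

December 4, 1992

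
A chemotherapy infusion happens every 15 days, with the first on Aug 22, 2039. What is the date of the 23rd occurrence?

Jul 17, 2040

The 23rd occurrence is 22 intervals after the first: 22 × 15 = 330 days after Aug 22, 2039.
Aug has 31 days — 9 days to the end of Aug leaves 321.
Sep has 30 days (291 left).
Oct has 31 days (260 left).
Nov has 30 days (230 left).
Dec has 31 days (199 left).
Jan has 31 days (168 left).
Feb has 29 days (139 left).
Mar has 31 days (108 left).
Apr has 30 days (78 left).
May has 31 days (47 left).
Jun has 30 days (17 left).
17 days into Jul → Jul 17, 2040.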